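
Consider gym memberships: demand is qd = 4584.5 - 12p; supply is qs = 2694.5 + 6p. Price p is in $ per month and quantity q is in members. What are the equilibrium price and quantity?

p* = 105, q* = 3324.5

The market clears where 4584.5 - 12p = 2694.5 + 6p. Rearranging, 18p = 1890, hence p* = 105.
Plugging p* into demand: q* = 4584.5 - 12(105) = 3324.5.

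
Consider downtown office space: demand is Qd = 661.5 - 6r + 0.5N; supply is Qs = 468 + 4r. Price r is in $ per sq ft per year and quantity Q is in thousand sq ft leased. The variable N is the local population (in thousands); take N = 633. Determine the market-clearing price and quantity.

r* = 51, Q* = 672

With N = 633, demand is Qd = 978 - 6r.
At equilibrium Qd = Qs, so 978 - 6r = 468 + 4r; collecting terms, 510 = 10r and r* = 51.
Substitute back: Q* = 978 - 6(51) = 672.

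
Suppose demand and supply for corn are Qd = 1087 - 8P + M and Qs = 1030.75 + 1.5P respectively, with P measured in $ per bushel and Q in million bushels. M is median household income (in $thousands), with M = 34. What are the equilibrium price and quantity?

With M = 34, demand is Qd = 1121 - 8P.
Equating demand and supply, 1121 - 8P = 1030.75 + 1.5P gives 9.5P = 90.25, so P* = 9.5.
From the demand curve, Q* = 1121 - 8(9.5) = 1045.

P* = 9.5, Q* = 1045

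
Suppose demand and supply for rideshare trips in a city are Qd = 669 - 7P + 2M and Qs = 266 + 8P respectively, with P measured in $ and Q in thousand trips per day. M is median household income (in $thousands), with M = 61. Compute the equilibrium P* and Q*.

With M = 61, demand is Qd = 791 - 7P.
The market clears where 791 - 7P = 266 + 8P. Rearranging, 15P = 525, hence P* = 35.
Substitute back: Q* = 791 - 7(35) = 546.

P* = 35, Q* = 546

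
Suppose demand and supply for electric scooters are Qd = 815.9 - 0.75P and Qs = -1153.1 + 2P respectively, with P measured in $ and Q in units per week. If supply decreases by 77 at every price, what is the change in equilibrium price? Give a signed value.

Equating demand and supply, 815.9 - 0.75P = -1153.1 + 2P gives 2.75P = 1969, so P* = 716.
From the demand curve, Q* = 815.9 - 0.75(716) = 278.9.
After the shift, supply is Qs = -1230.1 + 2P.
Re-solving, 2.75P = 2046 gives P = 744 and Q = 257.9.
ΔP = 744 - 716 = 28.

ΔP = 28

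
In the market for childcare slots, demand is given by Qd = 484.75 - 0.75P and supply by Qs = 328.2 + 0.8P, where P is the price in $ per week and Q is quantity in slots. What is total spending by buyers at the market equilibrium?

At equilibrium Qd = Qs, so 484.75 - 0.75P = 328.2 + 0.8P; collecting terms, 156.55 = 1.55P and P* = 101.
From the demand curve, Q* = 484.75 - 0.75(101) = 409.
Total spending by buyers = P* × Q* = 101 × 409 = 41309.

Total spending by buyers = 41309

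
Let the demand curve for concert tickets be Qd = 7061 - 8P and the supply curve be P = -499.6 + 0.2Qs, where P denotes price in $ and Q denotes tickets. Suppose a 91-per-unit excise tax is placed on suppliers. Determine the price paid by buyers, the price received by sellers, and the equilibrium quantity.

In direct form, Qs = 2498 + 5P.
With a tax of 91 on suppliers, they supply based on the net price P_s = P_b - 91, so Qs = 2043 + 5P_b.
Equate demand and the shifted supply: 7061 - 8P_b = 2043 + 5P_b, giving 13P_b = 5018, so P_b = 386.
So P_s = 295 and the quantity traded is Q = 7061 - 8(386) = 3973.

P_b = 386, P_s = 295, Q = 3973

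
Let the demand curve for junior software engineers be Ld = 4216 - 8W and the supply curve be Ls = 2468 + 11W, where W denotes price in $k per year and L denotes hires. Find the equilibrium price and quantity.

W* = 92, L* = 3480

The market clears where 4216 - 8W = 2468 + 11W. Rearranging, 19W = 1748, hence W* = 92.
Then L* = 4216 - 8(92) = 3480.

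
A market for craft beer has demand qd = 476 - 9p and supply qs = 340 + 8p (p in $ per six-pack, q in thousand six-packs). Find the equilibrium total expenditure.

Equating demand and supply, 476 - 9p = 340 + 8p gives 17p = 136, so p* = 8.
From the demand curve, q* = 476 - 9(8) = 404.
Total expenditure = p* × q* = 8 × 404 = 3232.

Total expenditure = 3232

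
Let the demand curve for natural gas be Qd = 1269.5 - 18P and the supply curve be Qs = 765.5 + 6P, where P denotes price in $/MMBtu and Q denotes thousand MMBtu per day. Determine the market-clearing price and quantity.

At equilibrium Qd = Qs, so 1269.5 - 18P = 765.5 + 6P; collecting terms, 504 = 24P and P* = 21.
Plugging P* into demand: Q* = 1269.5 - 18(21) = 891.5.

P* = 21, Q* = 891.5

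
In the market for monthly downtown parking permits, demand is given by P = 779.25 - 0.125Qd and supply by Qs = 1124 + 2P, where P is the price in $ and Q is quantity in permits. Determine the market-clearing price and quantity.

In direct form, Qd = 6234 - 8P.
Set Qd = Qs: 6234 - 8P = 1124 + 2P, so 5110 = 10P and P* = 511.
From the demand curve, Q* = 6234 - 8(511) = 2146.

P* = 511, Q* = 2146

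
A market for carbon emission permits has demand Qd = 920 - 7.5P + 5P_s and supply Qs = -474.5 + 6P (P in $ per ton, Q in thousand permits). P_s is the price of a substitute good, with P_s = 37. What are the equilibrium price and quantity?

P* = 117, Q* = 227.5

With P_s = 37, demand is Qd = 1105 - 7.5P.
Set Qd = Qs: 1105 - 7.5P = -474.5 + 6P, so 1579.5 = 13.5P and P* = 117.
Then Q* = 1105 - 7.5(117) = 227.5.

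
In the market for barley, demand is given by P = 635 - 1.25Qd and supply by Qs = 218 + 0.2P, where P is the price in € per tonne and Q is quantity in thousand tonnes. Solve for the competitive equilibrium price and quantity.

P* = 290, Q* = 276

Rewriting in direct form: Qd = 508 - 0.8P.
Set Qd = Qs: 508 - 0.8P = 218 + 0.2P, so 290 = P and P* = 290.
Plugging P* into demand: Q* = 508 - 0.8(290) = 276.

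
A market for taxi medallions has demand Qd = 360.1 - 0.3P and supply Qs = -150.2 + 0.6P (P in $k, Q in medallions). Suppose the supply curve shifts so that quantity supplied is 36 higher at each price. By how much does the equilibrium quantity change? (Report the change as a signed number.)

Set Qd = Qs: 360.1 - 0.3P = -150.2 + 0.6P, so 510.3 = 0.9P and P* = 567.
Plugging P* into demand: Q* = 360.1 - 0.3(567) = 190.
After the shift, supply is Qs = -114.2 + 0.6P.
New equilibrium: 474.3 = 0.9P, so P = 527 and Q = 202.
ΔQ = 202 - 190 = 12.

ΔQ = 12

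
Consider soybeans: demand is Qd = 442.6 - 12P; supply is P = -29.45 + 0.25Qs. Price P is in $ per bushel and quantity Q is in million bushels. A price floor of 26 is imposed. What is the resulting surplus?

Inverting to quantity form: Qs = 117.8 + 4P.
Evaluating both curves at the floor price 26 gives Qd = 130.6, Qs = 221.8.
Surplus = Qs - Qd = 221.8 - 130.6 = 91.2.

Surplus = 91.2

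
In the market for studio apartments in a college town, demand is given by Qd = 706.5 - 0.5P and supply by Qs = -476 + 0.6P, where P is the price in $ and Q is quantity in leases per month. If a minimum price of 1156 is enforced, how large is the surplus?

Surplus = 89.1

At P = 1156: Qd = 128.5 and Qs = 217.6.
Surplus = Qs - Qd = 217.6 - 128.5 = 89.1.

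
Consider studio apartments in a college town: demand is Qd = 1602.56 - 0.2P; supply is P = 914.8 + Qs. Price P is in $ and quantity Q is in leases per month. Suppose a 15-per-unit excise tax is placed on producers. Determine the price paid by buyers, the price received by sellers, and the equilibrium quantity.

P_b = 2110.3, P_s = 2095.3, Q = 1180.5

Solving each curve for Q: Qs = -914.8 + P.
With a tax of 15 on producers, they supply based on the net price P_s = P_b - 15, so Qs = -929.8 + P_b.
Market clearing requires 1602.56 - 0.2P_b = -929.8 + P_b; hence 2532.36 = 1.2P_b and P_b = 2110.3.
Then P_s = 2110.3 - 15 = 2095.3 and Q = 1602.56 - 0.2(2110.3) = 1180.5.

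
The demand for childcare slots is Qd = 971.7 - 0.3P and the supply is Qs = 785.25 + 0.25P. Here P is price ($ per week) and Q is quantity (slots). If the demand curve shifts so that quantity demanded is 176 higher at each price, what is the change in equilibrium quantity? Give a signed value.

At equilibrium Qd = Qs, so 971.7 - 0.3P = 785.25 + 0.25P; collecting terms, 186.45 = 0.55P and P* = 339.
Then Q* = 971.7 - 0.3(339) = 870.
After the shift, demand is Qd = 1147.7 - 0.3P.
Re-solving, 0.55P = 362.45 gives P = 659 and Q = 950.
ΔQ = 950 - 870 = 80.

ΔQ = 80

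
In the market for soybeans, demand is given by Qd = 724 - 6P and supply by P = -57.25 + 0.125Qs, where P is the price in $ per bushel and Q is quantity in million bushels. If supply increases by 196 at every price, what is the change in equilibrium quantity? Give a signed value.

ΔQ = 84

Inverting to quantity form: Qs = 458 + 8P.
Equating demand and supply, 724 - 6P = 458 + 8P gives 14P = 266, so P* = 19.
Then Q* = 724 - 6(19) = 610.
After the shift, supply is Qs = 654 + 8P.
The new intersection has 70 = 14P, i.e. P = 5, Q = 694.
ΔQ = 694 - 610 = 84.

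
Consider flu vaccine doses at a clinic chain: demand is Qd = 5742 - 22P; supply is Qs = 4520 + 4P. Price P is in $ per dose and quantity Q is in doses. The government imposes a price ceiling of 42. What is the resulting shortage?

Evaluating both curves at the ceiling price 42 gives Qd = 4818, Qs = 4688.
Shortage = Qd - Qs = 4818 - 4688 = 130.

Shortage = 130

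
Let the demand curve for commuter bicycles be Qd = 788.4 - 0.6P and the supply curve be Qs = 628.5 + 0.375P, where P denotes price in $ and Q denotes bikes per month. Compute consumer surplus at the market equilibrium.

Consumer surplus = 396750

Equating demand and supply, 788.4 - 0.6P = 628.5 + 0.375P gives 0.975P = 159.9, so P* = 164.
From the demand curve, Q* = 788.4 - 0.6(164) = 690.
Demand choke price (Qd = 0): P = 788.4/0.6 = 1314. Consumer surplus = ½ × (1314 - 164) × 690 = 396750.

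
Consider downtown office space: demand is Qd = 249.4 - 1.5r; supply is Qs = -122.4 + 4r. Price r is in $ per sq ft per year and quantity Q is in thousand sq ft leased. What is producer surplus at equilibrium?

Producer surplus = 2738

The market clears where 249.4 - 1.5r = -122.4 + 4r. Rearranging, 5.5r = 371.8, hence r* = 67.6.
From the demand curve, Q* = 249.4 - 1.5(67.6) = 148.
Supply choke price (Qs = 0): r = 30.6. Producer surplus = ½ × (67.6 - 30.6) × 148 = 2738.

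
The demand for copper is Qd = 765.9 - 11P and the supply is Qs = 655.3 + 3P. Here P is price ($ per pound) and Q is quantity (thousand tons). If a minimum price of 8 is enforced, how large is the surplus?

Surplus = 1.4

Evaluating both curves at the floor price 8 gives Qd = 677.9, Qs = 679.3.
Surplus = Qs - Qd = 679.3 - 677.9 = 1.4.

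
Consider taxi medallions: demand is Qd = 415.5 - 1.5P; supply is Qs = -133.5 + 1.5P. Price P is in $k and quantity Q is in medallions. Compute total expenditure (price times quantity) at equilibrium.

Set Qd = Qs: 415.5 - 1.5P = -133.5 + 1.5P, so 549 = 3P and P* = 183.
Plugging P* into demand: Q* = 415.5 - 1.5(183) = 141.
Total expenditure = P* × Q* = 183 × 141 = 25803.

Total expenditure = 25803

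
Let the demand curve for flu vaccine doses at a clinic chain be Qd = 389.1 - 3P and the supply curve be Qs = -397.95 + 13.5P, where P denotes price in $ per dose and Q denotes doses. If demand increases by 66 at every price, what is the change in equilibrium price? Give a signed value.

ΔP = 4

Equating demand and supply, 389.1 - 3P = -397.95 + 13.5P gives 16.5P = 787.05, so P* = 47.7.
Plugging P* into demand: Q* = 389.1 - 3(47.7) = 246.
After the shift, demand is Qd = 455.1 - 3P.
New equilibrium: 853.05 = 16.5P, so P = 51.7 and Q = 300.
ΔP = 51.7 - 47.7 = 4.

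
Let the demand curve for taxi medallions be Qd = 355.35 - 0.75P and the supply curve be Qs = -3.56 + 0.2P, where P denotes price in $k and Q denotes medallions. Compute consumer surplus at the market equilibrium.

Consumer surplus = 3456

At equilibrium Qd = Qs, so 355.35 - 0.75P = -3.56 + 0.2P; collecting terms, 358.91 = 0.95P and P* = 377.8.
From the demand curve, Q* = 355.35 - 0.75(377.8) = 72.
Demand choke price (Qd = 0): P = 355.35/0.75 = 473.8. Consumer surplus = ½ × (473.8 - 377.8) × 72 = 3456.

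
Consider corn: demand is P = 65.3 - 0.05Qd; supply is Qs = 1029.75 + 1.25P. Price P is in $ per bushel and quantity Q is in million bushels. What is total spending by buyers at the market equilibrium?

Total spending by buyers = 13598

Rewriting in direct form: Qd = 1306 - 20P.
Equating demand and supply, 1306 - 20P = 1029.75 + 1.25P gives 21.25P = 276.25, so P* = 13.
Plugging P* into demand: Q* = 1306 - 20(13) = 1046.
Total spending by buyers = P* × Q* = 13 × 1046 = 13598.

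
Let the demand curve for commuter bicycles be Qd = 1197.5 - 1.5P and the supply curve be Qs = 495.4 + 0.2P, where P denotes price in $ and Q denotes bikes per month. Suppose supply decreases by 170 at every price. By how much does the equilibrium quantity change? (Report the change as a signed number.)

ΔQ = -150

Set Qd = Qs: 1197.5 - 1.5P = 495.4 + 0.2P, so 702.1 = 1.7P and P* = 413.
Then Q* = 1197.5 - 1.5(413) = 578.
After the shift, supply is Qs = 325.4 + 0.2P.
New equilibrium: 872.1 = 1.7P, so P = 513 and Q = 428.
ΔQ = 428 - 578 = -150.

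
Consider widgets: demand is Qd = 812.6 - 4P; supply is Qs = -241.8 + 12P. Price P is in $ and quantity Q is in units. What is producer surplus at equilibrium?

The market clears where 812.6 - 4P = -241.8 + 12P. Rearranging, 16P = 1054.4, hence P* = 65.9.
From the demand curve, Q* = 812.6 - 4(65.9) = 549.
Supply choke price (Qs = 0): P = 20.15. Producer surplus = ½ × (65.9 - 20.15) × 549 = 12558.375.

Producer surplus = 12558.375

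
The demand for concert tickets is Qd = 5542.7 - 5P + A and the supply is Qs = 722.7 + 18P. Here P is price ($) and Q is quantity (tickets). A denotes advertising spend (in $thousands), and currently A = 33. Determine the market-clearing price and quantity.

With A = 33, demand is Qd = 5575.7 - 5P.
The market clears where 5575.7 - 5P = 722.7 + 18P. Rearranging, 23P = 4853, hence P* = 211.
Substitute back: Q* = 5575.7 - 5(211) = 4520.7.

P* = 211, Q* = 4520.7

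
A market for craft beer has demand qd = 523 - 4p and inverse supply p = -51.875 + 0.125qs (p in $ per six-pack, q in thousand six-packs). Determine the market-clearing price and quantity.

p* = 9, q* = 487

Solving each curve for q: qs = 415 + 8p.
The market clears where 523 - 4p = 415 + 8p. Rearranging, 12p = 108, hence p* = 9.
From the demand curve, q* = 523 - 4(9) = 487.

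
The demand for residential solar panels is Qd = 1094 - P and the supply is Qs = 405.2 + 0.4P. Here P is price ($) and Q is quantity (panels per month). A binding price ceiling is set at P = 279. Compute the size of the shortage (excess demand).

Shortage = 298.2

With P fixed at 279, quantity demanded is 815 and quantity supplied is 516.8.
Shortage = Qd - Qs = 815 - 516.8 = 298.2.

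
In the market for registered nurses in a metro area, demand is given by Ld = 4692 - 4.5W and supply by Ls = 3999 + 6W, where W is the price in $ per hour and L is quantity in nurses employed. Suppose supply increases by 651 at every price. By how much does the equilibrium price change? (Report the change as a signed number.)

The market clears where 4692 - 4.5W = 3999 + 6W. Rearranging, 10.5W = 693, hence W* = 66.
Plugging W* into demand: L* = 4692 - 4.5(66) = 4395.
After the shift, supply is Ls = 4650 + 6W.
The new intersection has 42 = 10.5W, i.e. W = 4, L = 4674.
ΔW = 4 - 66 = -62.

ΔW = -62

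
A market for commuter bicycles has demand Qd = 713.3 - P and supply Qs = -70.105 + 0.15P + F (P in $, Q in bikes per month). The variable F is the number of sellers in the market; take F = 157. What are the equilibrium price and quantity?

P* = 544.7, Q* = 168.6

With F = 157, supply is Qs = 86.895 + 0.15P.
At equilibrium Qd = Qs, so 713.3 - P = 86.895 + 0.15P; collecting terms, 626.405 = 1.15P and P* = 544.7.
Substitute back: Q* = 713.3 - 544.7 = 168.6.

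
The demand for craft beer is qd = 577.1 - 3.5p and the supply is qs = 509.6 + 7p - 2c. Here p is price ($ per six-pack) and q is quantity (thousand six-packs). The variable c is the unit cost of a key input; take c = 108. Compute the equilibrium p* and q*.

p* = 27, q* = 482.6

With c = 108, supply is qs = 293.6 + 7p.
Set qd = qs: 577.1 - 3.5p = 293.6 + 7p, so 283.5 = 10.5p and p* = 27.
Then q* = 577.1 - 3.5(27) = 482.6.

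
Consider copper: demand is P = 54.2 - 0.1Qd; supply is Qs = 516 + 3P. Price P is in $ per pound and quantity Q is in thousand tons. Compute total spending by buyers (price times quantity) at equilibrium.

Inverting to quantity form: Qd = 542 - 10P.
At equilibrium Qd = Qs, so 542 - 10P = 516 + 3P; collecting terms, 26 = 13P and P* = 2.
Substitute back: Q* = 542 - 10(2) = 522.
Total spending by buyers = P* × Q* = 2 × 522 = 1044.

Total spending by buyers = 1044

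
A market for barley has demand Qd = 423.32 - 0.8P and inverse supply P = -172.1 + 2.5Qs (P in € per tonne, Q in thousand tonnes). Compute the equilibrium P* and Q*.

Solving each curve for Q: Qs = 68.84 + 0.4P.
At equilibrium Qd = Qs, so 423.32 - 0.8P = 68.84 + 0.4P; collecting terms, 354.48 = 1.2P and P* = 295.4.
Then Q* = 423.32 - 0.8(295.4) = 187.

P* = 295.4, Q* = 187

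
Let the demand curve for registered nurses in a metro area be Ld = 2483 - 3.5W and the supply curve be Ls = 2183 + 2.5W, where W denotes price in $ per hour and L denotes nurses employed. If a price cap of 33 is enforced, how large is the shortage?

Evaluating both curves at the ceiling price 33 gives Ld = 2367.5, Ls = 2265.5.
Shortage = Ld - Ls = 2367.5 - 2265.5 = 102.

Shortage = 102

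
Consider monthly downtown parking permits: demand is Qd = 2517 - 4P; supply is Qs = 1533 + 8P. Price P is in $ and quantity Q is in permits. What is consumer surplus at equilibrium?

The market clears where 2517 - 4P = 1533 + 8P. Rearranging, 12P = 984, hence P* = 82.
Plugging P* into demand: Q* = 2517 - 4(82) = 2189.
Demand choke price (Qd = 0): P = 2517/4 = 629.25. Consumer surplus = ½ × (629.25 - 82) × 2189 = 598965.125.

Consumer surplus = 598965.125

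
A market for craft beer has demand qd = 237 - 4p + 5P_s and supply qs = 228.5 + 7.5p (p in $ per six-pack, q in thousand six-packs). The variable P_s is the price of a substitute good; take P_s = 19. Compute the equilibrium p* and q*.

p* = 9, q* = 296

With P_s = 19, demand is qd = 332 - 4p.
At equilibrium qd = qs, so 332 - 4p = 228.5 + 7.5p; collecting terms, 103.5 = 11.5p and p* = 9.
From the demand curve, q* = 332 - 4(9) = 296.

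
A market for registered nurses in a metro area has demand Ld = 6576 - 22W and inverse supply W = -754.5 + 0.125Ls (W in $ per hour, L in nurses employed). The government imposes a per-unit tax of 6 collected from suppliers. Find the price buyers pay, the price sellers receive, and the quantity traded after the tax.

W_b = 19.6, W_s = 13.6, L = 6144.8

Solving each curve for L: Ls = 6036 + 8W.
The tax drives a wedge W_b - W_s = 6. Substituting W_s = W_b - 6 into supply: Ls = 5988 + 8W_b.
Market clearing requires 6576 - 22W_b = 5988 + 8W_b; hence 588 = 30W_b and W_b = 19.6.
Then W_s = 19.6 - 6 = 13.6 and L = 6576 - 22(19.6) = 6144.8.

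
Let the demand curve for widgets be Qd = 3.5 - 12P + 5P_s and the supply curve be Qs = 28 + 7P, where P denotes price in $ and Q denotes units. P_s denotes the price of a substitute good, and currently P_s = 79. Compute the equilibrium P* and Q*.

With P_s = 79, demand is Qd = 398.5 - 12P.
At equilibrium Qd = Qs, so 398.5 - 12P = 28 + 7P; collecting terms, 370.5 = 19P and P* = 19.5.
Then Q* = 398.5 - 12(19.5) = 164.5.

P* = 19.5, Q* = 164.5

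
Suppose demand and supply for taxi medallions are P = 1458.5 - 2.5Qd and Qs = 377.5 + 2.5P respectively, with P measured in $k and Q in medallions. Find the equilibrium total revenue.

Inverting to quantity form: Qd = 583.4 - 0.4P.
Set Qd = Qs: 583.4 - 0.4P = 377.5 + 2.5P, so 205.9 = 2.9P and P* = 71.
From the demand curve, Q* = 583.4 - 0.4(71) = 555.
Total revenue = P* × Q* = 71 × 555 = 39405.

Total revenue = 39405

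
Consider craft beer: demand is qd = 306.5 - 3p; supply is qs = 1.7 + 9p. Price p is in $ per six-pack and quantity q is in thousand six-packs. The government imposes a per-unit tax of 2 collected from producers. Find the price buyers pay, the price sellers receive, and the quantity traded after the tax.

Producers keep p_s = p_b - 2 per unit, so supply in terms of the buyer price is qs = -16.3 + 9p_b.
Set qd = qs: 306.5 - 3p_b = -16.3 + 9p_b, so 322.8 = 12p_b and p_b = 26.9.
So p_s = 24.9 and the quantity traded is q = 306.5 - 3(26.9) = 225.8.

p_b = 26.9, p_s = 24.9, q = 225.8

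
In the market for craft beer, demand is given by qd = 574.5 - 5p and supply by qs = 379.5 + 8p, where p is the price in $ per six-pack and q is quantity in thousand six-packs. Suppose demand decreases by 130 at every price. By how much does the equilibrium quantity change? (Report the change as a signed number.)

Set qd = qs: 574.5 - 5p = 379.5 + 8p, so 195 = 13p and p* = 15.
Plugging p* into demand: q* = 574.5 - 5(15) = 499.5.
After the shift, demand is qd = 444.5 - 5p.
Re-solving, 13p = 65 gives p = 5 and q = 419.5.
Δq = 419.5 - 499.5 = -80.

Δq = -80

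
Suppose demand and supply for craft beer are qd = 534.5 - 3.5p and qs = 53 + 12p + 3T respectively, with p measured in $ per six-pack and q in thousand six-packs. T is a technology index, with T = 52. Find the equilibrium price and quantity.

With T = 52, supply is qs = 209 + 12p.
At equilibrium qd = qs, so 534.5 - 3.5p = 209 + 12p; collecting terms, 325.5 = 15.5p and p* = 21.
Substitute back: q* = 534.5 - 3.5(21) = 461.

p* = 21, q* = 461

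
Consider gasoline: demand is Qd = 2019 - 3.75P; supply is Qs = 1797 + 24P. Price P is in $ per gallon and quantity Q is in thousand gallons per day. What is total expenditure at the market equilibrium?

Total expenditure = 15912

The market clears where 2019 - 3.75P = 1797 + 24P. Rearranging, 27.75P = 222, hence P* = 8.
Plugging P* into demand: Q* = 2019 - 3.75(8) = 1989.
Total expenditure = P* × Q* = 8 × 1989 = 15912.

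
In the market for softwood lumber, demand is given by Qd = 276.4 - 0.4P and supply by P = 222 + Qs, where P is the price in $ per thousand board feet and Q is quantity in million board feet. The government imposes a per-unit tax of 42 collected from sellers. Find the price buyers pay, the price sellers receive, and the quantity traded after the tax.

P_b = 386, P_s = 344, Q = 122

Rewriting in direct form: Qs = -222 + P.
The tax drives a wedge P_b - P_s = 42. Substituting P_s = P_b - 42 into supply: Qs = -264 + P_b.
Set Qd = Qs: 276.4 - 0.4P_b = -264 + P_b, so 540.4 = 1.4P_b and P_b = 386.
So P_s = 344 and the quantity traded is Q = 276.4 - 0.4(386) = 122.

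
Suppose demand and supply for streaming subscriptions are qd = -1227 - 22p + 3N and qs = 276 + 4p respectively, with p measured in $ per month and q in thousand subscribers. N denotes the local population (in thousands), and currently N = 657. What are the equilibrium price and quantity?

With N = 657, demand is qd = 744 - 22p.
The market clears where 744 - 22p = 276 + 4p. Rearranging, 26p = 468, hence p* = 18.
Plugging p* into demand: q* = 744 - 22(18) = 348.

p* = 18, q* = 348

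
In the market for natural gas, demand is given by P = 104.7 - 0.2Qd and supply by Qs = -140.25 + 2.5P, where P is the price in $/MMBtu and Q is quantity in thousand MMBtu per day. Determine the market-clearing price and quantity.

Rewriting in direct form: Qd = 523.5 - 5P.
At equilibrium Qd = Qs, so 523.5 - 5P = -140.25 + 2.5P; collecting terms, 663.75 = 7.5P and P* = 88.5.
Plugging P* into demand: Q* = 523.5 - 5(88.5) = 81.

P* = 88.5, Q* = 81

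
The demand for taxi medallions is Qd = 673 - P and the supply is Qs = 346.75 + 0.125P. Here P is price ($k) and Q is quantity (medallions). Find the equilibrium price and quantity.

At equilibrium Qd = Qs, so 673 - P = 346.75 + 0.125P; collecting terms, 326.25 = 1.125P and P* = 290.
Then Q* = 673 - 290 = 383.

P* = 290, Q* = 383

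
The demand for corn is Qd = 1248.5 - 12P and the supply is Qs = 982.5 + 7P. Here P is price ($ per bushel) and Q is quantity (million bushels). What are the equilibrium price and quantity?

At equilibrium Qd = Qs, so 1248.5 - 12P = 982.5 + 7P; collecting terms, 266 = 19P and P* = 14.
From the demand curve, Q* = 1248.5 - 12(14) = 1080.5.

P* = 14, Q* = 1080.5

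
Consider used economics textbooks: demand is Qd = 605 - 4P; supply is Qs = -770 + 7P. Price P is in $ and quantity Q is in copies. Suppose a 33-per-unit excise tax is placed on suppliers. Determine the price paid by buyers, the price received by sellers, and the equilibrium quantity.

P_b = 146, P_s = 113, Q = 21

Suppliers keep P_s = P_b - 33 per unit, so supply in terms of the buyer price is Qs = -1001 + 7P_b.
Set Qd = Qs: 605 - 4P_b = -1001 + 7P_b, so 1606 = 11P_b and P_b = 146.
Then P_s = 146 - 33 = 113 and Q = 605 - 4(146) = 21.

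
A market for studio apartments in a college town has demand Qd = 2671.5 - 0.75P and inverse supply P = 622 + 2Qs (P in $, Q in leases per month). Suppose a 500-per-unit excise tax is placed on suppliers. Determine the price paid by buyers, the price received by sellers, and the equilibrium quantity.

P_b = 2586, P_s = 2086, Q = 732

Solving each curve for Q: Qs = -311 + 0.5P.
The tax drives a wedge P_b - P_s = 500. Substituting P_s = P_b - 500 into supply: Qs = -561 + 0.5P_b.
Market clearing requires 2671.5 - 0.75P_b = -561 + 0.5P_b; hence 3232.5 = 1.25P_b and P_b = 2586.
So P_s = 2086 and the quantity traded is Q = 2671.5 - 0.75(2586) = 732.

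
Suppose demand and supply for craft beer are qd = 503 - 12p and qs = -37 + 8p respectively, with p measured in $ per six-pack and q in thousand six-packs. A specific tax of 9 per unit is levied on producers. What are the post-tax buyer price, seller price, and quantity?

Producers keep p_s = p_b - 9 per unit, so supply in terms of the buyer price is qs = -109 + 8p_b.
Market clearing requires 503 - 12p_b = -109 + 8p_b; hence 612 = 20p_b and p_b = 30.6.
Then p_s = 30.6 - 9 = 21.6 and q = 503 - 12(30.6) = 135.8.

p_b = 30.6, p_s = 21.6, q = 135.8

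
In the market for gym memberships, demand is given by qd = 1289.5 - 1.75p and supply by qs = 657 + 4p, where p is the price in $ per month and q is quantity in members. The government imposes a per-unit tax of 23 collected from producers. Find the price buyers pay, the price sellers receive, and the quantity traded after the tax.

p_b = 126, p_s = 103, q = 1069

The tax drives a wedge p_b - p_s = 23. Substituting p_s = p_b - 23 into supply: qs = 565 + 4p_b.
Market clearing requires 1289.5 - 1.75p_b = 565 + 4p_b; hence 724.5 = 5.75p_b and p_b = 126.
So p_s = 103 and the quantity traded is q = 1289.5 - 1.75(126) = 1069.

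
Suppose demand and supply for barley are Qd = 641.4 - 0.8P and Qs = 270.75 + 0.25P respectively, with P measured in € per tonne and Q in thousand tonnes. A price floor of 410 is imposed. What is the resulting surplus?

With P fixed at 410, quantity demanded is 313.4 and quantity supplied is 373.25.
Surplus = Qs - Qd = 373.25 - 313.4 = 59.85.

Surplus = 59.85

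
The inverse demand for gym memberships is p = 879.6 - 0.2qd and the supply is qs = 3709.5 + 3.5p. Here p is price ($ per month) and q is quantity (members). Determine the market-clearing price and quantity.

p* = 81, q* = 3993

In direct form, qd = 4398 - 5p.
At equilibrium qd = qs, so 4398 - 5p = 3709.5 + 3.5p; collecting terms, 688.5 = 8.5p and p* = 81.
Substitute back: q* = 4398 - 5(81) = 3993.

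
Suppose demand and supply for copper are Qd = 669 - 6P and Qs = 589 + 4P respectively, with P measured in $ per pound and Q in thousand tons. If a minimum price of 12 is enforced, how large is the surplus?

Surplus = 40

With P fixed at 12, quantity demanded is 597 and quantity supplied is 637.
Surplus = Qs - Qd = 637 - 597 = 40.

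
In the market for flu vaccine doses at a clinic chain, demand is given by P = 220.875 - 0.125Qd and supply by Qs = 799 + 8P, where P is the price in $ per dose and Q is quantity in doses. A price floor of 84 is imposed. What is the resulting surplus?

Rewriting in direct form: Qd = 1767 - 8P.
With P fixed at 84, quantity demanded is 1095 and quantity supplied is 1471.
Surplus = Qs - Qd = 1471 - 1095 = 376.

Surplus = 376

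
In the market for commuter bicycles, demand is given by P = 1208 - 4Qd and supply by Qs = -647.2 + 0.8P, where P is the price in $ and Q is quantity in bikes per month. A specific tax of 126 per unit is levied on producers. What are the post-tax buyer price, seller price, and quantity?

Solving each curve for Q: Qd = 302 - 0.25P.
The tax drives a wedge P_b - P_s = 126. Substituting P_s = P_b - 126 into supply: Qs = -748 + 0.8P_b.
Equate demand and the shifted supply: 302 - 0.25P_b = -748 + 0.8P_b, giving 1.05P_b = 1050, so P_b = 1000.
Then P_s = 1000 - 126 = 874 and Q = 302 - 0.25(1000) = 52.

P_b = 1000, P_s = 874, Q = 52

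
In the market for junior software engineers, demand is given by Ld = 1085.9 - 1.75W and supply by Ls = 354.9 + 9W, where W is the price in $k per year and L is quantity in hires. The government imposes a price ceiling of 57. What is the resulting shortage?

Evaluating both curves at the ceiling price 57 gives Ld = 986.15, Ls = 867.9.
Shortage = Ld - Ls = 986.15 - 867.9 = 118.25.

Shortage = 118.25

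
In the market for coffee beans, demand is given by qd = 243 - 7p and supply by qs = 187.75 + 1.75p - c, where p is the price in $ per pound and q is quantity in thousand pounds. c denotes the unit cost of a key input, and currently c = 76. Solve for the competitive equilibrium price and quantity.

With c = 76, supply is qs = 111.75 + 1.75p.
At equilibrium qd = qs, so 243 - 7p = 111.75 + 1.75p; collecting terms, 131.25 = 8.75p and p* = 15.
Then q* = 243 - 7(15) = 138.

p* = 15, q* = 138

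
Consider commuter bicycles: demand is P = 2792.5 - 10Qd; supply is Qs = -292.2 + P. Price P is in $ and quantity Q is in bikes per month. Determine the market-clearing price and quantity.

P* = 519.5, Q* = 227.3

Rewriting in direct form: Qd = 279.25 - 0.1P.
At equilibrium Qd = Qs, so 279.25 - 0.1P = -292.2 + P; collecting terms, 571.45 = 1.1P and P* = 519.5.
Then Q* = 279.25 - 0.1(519.5) = 227.3.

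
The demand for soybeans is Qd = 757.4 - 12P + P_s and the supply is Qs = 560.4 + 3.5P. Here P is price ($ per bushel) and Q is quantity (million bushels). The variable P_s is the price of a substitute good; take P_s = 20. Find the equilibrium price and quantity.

P* = 14, Q* = 609.4

With P_s = 20, demand is Qd = 777.4 - 12P.
Set Qd = Qs: 777.4 - 12P = 560.4 + 3.5P, so 217 = 15.5P and P* = 14.
From the demand curve, Q* = 777.4 - 12(14) = 609.4.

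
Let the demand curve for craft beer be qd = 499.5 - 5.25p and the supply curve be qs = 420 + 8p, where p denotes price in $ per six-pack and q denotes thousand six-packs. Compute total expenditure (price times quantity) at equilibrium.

Total expenditure = 2808

At equilibrium qd = qs, so 499.5 - 5.25p = 420 + 8p; collecting terms, 79.5 = 13.25p and p* = 6.
Substitute back: q* = 499.5 - 5.25(6) = 468.
Total expenditure = p* × q* = 6 × 468 = 2808.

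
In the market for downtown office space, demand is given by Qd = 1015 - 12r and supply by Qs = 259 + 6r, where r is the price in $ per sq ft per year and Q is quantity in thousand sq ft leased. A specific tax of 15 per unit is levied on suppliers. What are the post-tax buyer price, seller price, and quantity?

With a tax of 15 on suppliers, they supply based on the net price r_s = r_b - 15, so Qs = 169 + 6r_b.
Set Qd = Qs: 1015 - 12r_b = 169 + 6r_b, so 846 = 18r_b and r_b = 47.
Then r_s = 47 - 15 = 32 and Q = 1015 - 12(47) = 451.

r_b = 47, r_s = 32, Q = 451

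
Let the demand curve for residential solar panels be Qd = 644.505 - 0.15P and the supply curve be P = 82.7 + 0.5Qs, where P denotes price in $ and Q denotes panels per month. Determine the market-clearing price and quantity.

Solving each curve for Q: Qs = -165.4 + 2P.
The market clears where 644.505 - 0.15P = -165.4 + 2P. Rearranging, 2.15P = 809.905, hence P* = 376.7.
Then Q* = 644.505 - 0.15(376.7) = 588.

P* = 376.7, Q* = 588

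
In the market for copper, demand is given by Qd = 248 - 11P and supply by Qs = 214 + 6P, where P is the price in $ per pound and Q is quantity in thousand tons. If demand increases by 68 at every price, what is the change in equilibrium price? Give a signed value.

Equating demand and supply, 248 - 11P = 214 + 6P gives 17P = 34, so P* = 2.
From the demand curve, Q* = 248 - 11(2) = 226.
After the shift, demand is Qd = 316 - 11P.
The new intersection has 102 = 17P, i.e. P = 6, Q = 250.
ΔP = 6 - 2 = 4.

ΔP = 4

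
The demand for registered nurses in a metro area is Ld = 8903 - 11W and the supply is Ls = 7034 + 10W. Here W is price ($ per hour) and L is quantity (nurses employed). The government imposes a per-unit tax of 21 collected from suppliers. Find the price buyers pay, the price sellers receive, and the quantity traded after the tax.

W_b = 99, W_s = 78, L = 7814

The tax drives a wedge W_b - W_s = 21. Substituting W_s = W_b - 21 into supply: Ls = 6824 + 10W_b.
Set Ld = Ls: 8903 - 11W_b = 6824 + 10W_b, so 2079 = 21W_b and W_b = 99.
Then W_s = 99 - 21 = 78 and L = 8903 - 11(99) = 7814.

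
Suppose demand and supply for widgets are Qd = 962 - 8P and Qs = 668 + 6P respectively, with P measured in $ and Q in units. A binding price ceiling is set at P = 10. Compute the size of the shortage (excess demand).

At P = 10: Qd = 882 and Qs = 728.
Shortage = Qd - Qs = 882 - 728 = 154.

Shortage = 154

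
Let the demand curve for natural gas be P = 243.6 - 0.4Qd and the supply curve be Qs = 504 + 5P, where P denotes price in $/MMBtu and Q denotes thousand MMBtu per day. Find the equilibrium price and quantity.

P* = 14, Q* = 574

Rewriting in direct form: Qd = 609 - 2.5P.
Set Qd = Qs: 609 - 2.5P = 504 + 5P, so 105 = 7.5P and P* = 14.
From the demand curve, Q* = 609 - 2.5(14) = 574.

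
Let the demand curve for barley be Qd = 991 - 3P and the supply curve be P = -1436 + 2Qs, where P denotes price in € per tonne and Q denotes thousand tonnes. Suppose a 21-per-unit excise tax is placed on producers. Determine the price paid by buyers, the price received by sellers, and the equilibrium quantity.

Inverting to quantity form: Qs = 718 + 0.5P.
With a tax of 21 on producers, they supply based on the net price P_s = P_b - 21, so Qs = 707.5 + 0.5P_b.
Set Qd = Qs: 991 - 3P_b = 707.5 + 0.5P_b, so 283.5 = 3.5P_b and P_b = 81.
Then P_s = 81 - 21 = 60 and Q = 991 - 3(81) = 748.

P_b = 81, P_s = 60, Q = 748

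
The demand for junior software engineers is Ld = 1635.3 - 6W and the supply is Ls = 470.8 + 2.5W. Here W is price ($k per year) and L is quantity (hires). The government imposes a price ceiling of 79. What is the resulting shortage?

Shortage = 493

Evaluating both curves at the ceiling price 79 gives Ld = 1161.3, Ls = 668.3.
Shortage = Ld - Ls = 1161.3 - 668.3 = 493.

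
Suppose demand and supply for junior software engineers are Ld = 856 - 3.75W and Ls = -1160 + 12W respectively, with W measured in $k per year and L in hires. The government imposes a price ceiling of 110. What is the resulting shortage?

With W fixed at 110, quantity demanded is 443.5 and quantity supplied is 160.
Shortage = Ld - Ls = 443.5 - 160 = 283.5.

Shortage = 283.5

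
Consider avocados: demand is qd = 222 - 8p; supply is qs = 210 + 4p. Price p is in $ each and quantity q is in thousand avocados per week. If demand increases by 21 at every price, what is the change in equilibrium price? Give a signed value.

Δp = 1.75

Equating demand and supply, 222 - 8p = 210 + 4p gives 12p = 12, so p* = 1.
Plugging p* into demand: q* = 222 - 8(1) = 214.
After the shift, demand is qd = 243 - 8p.
The new intersection has 33 = 12p, i.e. p = 2.75, q = 221.
Δp = 2.75 - 1 = 1.75.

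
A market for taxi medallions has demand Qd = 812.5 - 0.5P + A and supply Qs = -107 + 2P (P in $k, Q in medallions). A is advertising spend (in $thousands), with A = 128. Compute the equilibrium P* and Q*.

With A = 128, demand is Qd = 940.5 - 0.5P.
Set Qd = Qs: 940.5 - 0.5P = -107 + 2P, so 1047.5 = 2.5P and P* = 419.
Then Q* = 940.5 - 0.5(419) = 731.

P* = 419, Q* = 731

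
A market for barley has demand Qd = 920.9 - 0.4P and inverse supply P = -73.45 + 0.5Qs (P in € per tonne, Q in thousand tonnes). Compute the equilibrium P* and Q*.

P* = 322.5, Q* = 791.9

Inverting to quantity form: Qs = 146.9 + 2P.
Equating demand and supply, 920.9 - 0.4P = 146.9 + 2P gives 2.4P = 774, so P* = 322.5.
Then Q* = 920.9 - 0.4(322.5) = 791.9.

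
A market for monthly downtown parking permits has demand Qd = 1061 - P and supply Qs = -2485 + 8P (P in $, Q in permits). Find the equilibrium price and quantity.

Set Qd = Qs: 1061 - P = -2485 + 8P, so 3546 = 9P and P* = 394.
Substitute back: Q* = 1061 - 394 = 667.

P* = 394, Q* = 667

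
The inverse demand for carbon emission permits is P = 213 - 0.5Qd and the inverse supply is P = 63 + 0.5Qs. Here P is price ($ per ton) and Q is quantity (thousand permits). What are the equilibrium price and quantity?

P* = 138, Q* = 150

Inverting to quantity form: Qd = 426 - 2P and Qs = -126 + 2P.
At equilibrium Qd = Qs, so 426 - 2P = -126 + 2P; collecting terms, 552 = 4P and P* = 138.
Plugging P* into demand: Q* = 426 - 2(138) = 150.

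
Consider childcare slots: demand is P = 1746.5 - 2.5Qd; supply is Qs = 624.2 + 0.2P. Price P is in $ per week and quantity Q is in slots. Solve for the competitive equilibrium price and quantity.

P* = 124, Q* = 649

In direct form, Qd = 698.6 - 0.4P.
At equilibrium Qd = Qs, so 698.6 - 0.4P = 624.2 + 0.2P; collecting terms, 74.4 = 0.6P and P* = 124.
Plugging P* into demand: Q* = 698.6 - 0.4(124) = 649.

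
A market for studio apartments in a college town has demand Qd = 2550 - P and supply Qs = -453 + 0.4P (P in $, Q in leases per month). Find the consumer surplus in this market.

Consumer surplus = 82012.5

Set Qd = Qs: 2550 - P = -453 + 0.4P, so 3003 = 1.4P and P* = 2145.
Plugging P* into demand: Q* = 2550 - 2145 = 405.
Demand choke price (Qd = 0): P = 2550. Consumer surplus = ½ × (2550 - 2145) × 405 = 82012.5.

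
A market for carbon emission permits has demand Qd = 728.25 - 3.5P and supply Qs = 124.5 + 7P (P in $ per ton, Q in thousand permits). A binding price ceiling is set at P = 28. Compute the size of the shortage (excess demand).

Shortage = 309.75

Evaluating both curves at the ceiling price 28 gives Qd = 630.25, Qs = 320.5.
Shortage = Qd - Qs = 630.25 - 320.5 = 309.75.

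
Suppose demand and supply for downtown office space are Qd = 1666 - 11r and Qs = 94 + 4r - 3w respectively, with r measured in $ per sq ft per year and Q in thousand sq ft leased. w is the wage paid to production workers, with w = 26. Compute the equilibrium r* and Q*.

r* = 110, Q* = 456

With w = 26, supply is Qs = 16 + 4r.
Set Qd = Qs: 1666 - 11r = 16 + 4r, so 1650 = 15r and r* = 110.
Then Q* = 1666 - 11(110) = 456.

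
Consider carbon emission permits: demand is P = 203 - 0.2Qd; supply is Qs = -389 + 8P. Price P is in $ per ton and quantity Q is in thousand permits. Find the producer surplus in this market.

Inverting to quantity form: Qd = 1015 - 5P.
Equating demand and supply, 1015 - 5P = -389 + 8P gives 13P = 1404, so P* = 108.
From the demand curve, Q* = 1015 - 5(108) = 475.
Supply choke price (Qs = 0): P = 48.625. Producer surplus = ½ × (108 - 48.625) × 475 = 14101.5625.

Producer surplus = 14101.5625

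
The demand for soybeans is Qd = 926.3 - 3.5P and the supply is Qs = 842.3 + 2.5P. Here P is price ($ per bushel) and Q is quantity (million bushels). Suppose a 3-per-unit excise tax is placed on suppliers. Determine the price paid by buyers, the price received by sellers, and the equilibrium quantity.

P_b = 15.25, P_s = 12.25, Q = 872.925

With a tax of 3 on suppliers, they supply based on the net price P_s = P_b - 3, so Qs = 834.8 + 2.5P_b.
Set Qd = Qs: 926.3 - 3.5P_b = 834.8 + 2.5P_b, so 91.5 = 6P_b and P_b = 15.25.
So P_s = 12.25 and the quantity traded is Q = 926.3 - 3.5(15.25) = 872.925.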